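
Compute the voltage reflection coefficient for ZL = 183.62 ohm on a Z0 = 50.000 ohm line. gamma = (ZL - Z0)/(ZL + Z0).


gamma = (183.62 - 50.000) / (183.62 + 50.000) = 0.5720

0.5720


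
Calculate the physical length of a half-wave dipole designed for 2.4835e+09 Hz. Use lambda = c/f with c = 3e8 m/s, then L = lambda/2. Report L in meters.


lambda = c / f = 3.0000e+08 / 2.4835e+09 = 0.1207973 m
L = lambda / 2 = 0.1207973 / 2 = 0.06040 m

0.06040 m


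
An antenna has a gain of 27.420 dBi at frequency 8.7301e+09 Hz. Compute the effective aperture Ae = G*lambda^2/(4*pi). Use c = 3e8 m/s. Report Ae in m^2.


lambda = c / f = 3.0000e+08 / 8.7301e+09 = 0.03436387 m
G_linear = 10^(27.420/10) = 552.0774
Ae = G_linear * lambda^2 / (4*pi) = 552.0774 * 0.03436387^2 / (4*pi) = 0.05188 m^2

0.05188 m^2


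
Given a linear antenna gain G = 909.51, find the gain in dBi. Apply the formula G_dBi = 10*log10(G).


G_dBi = 10 * log10(909.51) = 29.59 dBi

29.59 dBi


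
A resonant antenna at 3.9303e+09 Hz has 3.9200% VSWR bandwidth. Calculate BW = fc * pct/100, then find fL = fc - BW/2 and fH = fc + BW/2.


BW = 3.9303e+09 * 3.9200/100 = 1.540678e+08 Hz
fL = 3.9303e+09 - 1.540678e+08/2 = 3.853e+09 Hz
fH = 3.9303e+09 + 1.540678e+08/2 = 4.007e+09 Hz

BW=1.541e+08 Hz, fL=3.853e+09 Hz, fH=4.007e+09 Hz


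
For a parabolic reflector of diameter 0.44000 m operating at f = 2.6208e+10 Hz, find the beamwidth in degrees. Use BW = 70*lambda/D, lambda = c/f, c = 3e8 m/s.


lambda = c / f = 3.0000e+08 / 2.6208e+10 = 0.01144689 m
BW = 70 * 0.01144689 / 0.44000 = 1.821 deg

1.821 deg


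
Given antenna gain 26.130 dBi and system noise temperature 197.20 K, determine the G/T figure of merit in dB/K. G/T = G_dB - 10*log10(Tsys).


G/T = 26.130 - 10*log10(197.20) = 26.130 - 22.94907 = 3.181 dB/K

3.181 dB/K


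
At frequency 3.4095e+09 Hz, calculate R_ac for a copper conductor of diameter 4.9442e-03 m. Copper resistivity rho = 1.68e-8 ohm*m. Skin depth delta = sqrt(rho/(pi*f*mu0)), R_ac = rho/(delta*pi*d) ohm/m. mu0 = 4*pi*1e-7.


delta = sqrt(1.68e-8 / (pi * 3.4095e+09 * 4*pi*1e-7)) = 1.117196e-06 m
R_ac = 1.68e-8 / (1.117196e-06 * pi * 4.9442e-03) = 0.9681 ohm/m

0.9681 ohm/m


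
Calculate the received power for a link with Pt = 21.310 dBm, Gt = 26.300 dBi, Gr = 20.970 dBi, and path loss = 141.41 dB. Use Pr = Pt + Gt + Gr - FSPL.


Pr = 21.310 + 26.300 + 20.970 - 141.41 = -72.83 dBm

-72.83 dBm


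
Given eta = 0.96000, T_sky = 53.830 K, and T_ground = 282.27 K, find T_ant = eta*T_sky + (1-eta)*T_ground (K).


T_ant = 0.96000 * 53.830 + (1 - 0.96000) * 282.27 = 62.97 K

62.97 K


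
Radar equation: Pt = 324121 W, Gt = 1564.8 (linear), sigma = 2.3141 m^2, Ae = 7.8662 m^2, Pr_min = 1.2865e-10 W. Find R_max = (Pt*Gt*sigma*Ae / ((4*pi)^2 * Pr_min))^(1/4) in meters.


R^4 = 324121*1564.8*2.3141*7.8662 / ((4*pi)^2 * 1.2865e-10) = 4.544474e+17
R_max = 4.544474e+17^0.25 = 25964 m

25964 m


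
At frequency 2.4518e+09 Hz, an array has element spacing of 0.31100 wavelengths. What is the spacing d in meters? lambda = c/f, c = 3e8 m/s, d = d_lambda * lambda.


lambda = c / f = 3.0000e+08 / 2.4518e+09 = 0.1223591 m
d = 0.31100 * 0.1223591 = 0.03805 m

0.03805 m


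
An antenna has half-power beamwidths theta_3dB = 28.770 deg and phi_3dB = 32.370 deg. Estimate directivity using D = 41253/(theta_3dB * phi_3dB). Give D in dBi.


D_linear = 41253 / (28.770 * 32.370) = 44.29686
D_dBi = 10 * log10(44.29686) = 16.46 dBi

16.46 dBi


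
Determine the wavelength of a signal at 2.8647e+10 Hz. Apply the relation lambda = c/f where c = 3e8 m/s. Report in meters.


lambda = c / f = 3.0000e+08 / 2.8647e+10 = 0.01047 m

0.01047 m


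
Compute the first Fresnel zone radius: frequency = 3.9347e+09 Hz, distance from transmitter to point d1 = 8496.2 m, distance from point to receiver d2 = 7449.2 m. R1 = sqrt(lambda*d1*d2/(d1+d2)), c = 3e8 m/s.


lambda = c / f = 3.0000e+08 / 3.9347e+09 = 0.07624469 m
R1 = sqrt(0.07624469 * 8496.2 * 7449.2 / (8496.2 + 7449.2)) = 17.40 m

17.40 m


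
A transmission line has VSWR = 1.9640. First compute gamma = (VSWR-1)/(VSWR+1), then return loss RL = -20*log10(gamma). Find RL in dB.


gamma = (1.9640 - 1) / (1.9640 + 1) = 0.3252362
RL = -20 * log10(0.3252362) = 9.756 dB

9.756 dB


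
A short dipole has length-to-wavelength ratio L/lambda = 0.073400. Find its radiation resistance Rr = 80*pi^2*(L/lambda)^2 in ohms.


Rr = 80 * pi^2 * (0.073400)^2 = 80 * 9.869604 * 5.387560e-03 = 4.254 ohm

4.254 ohm


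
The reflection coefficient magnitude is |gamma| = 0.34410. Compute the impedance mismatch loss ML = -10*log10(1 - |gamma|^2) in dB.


ML = -10 * log10(1 - 0.34410^2) = -10 * log10(0.88159519) = 0.5473 dB

0.5473 dB


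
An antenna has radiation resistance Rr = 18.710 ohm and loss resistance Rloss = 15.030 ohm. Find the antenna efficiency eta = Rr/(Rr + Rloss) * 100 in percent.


eta = 18.710 / (18.710 + 15.030) * 100 = 55.45%

55.45%


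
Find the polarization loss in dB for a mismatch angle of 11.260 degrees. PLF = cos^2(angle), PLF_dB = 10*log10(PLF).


PLF_linear = cos^2(11.260 deg) = 0.9618729
PLF_dB = 10 * log10(0.9618729) = -0.1688 dB

-0.1688 dB


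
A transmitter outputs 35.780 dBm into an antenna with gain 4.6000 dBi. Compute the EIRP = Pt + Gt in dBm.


EIRP = Pt + Gt = 35.780 + 4.6000 = 40.38 dBm

40.38 dBm


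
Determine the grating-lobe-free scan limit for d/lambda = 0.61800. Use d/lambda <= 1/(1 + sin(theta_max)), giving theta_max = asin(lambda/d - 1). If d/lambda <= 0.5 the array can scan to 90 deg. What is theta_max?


lambda/d - 1 = 1/0.61800 - 1 = 0.6181230
theta_max = asin(0.6181230) = 38.18 deg

38.18 deg


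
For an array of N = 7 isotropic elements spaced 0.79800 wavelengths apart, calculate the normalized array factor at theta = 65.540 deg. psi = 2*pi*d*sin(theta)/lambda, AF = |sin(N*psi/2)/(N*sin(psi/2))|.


psi = 2*pi*0.79800*sin(65.540 deg) = 4.563980 rad
AF = |sin(7*4.563980/2) / (7*sin(4.563980/2))| = 0.04956

0.04956


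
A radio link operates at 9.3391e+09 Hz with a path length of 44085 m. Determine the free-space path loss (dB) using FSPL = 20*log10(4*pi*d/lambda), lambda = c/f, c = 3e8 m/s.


lambda = c / f = 3.0000e+08 / 9.3391e+09 = 0.03212301 m
FSPL = 20 * log10(4*pi*44085/0.03212301) = 144.7 dB

144.7 dB


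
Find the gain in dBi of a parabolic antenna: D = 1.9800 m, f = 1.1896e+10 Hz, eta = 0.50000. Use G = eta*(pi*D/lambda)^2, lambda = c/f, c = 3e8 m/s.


lambda = c / f = 3.0000e+08 / 1.1896e+10 = 0.02521856 m
G_linear = 0.50000 * (pi * 1.9800 / 0.02521856)^2 = 30420.02
G_dBi = 10 * log10(30420.02) = 44.83 dBi

44.83 dBi


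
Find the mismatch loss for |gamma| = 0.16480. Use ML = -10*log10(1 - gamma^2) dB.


ML = -10 * log10(1 - 0.16480^2) = -10 * log10(0.97284096) = 0.1196 dB

0.1196 dB


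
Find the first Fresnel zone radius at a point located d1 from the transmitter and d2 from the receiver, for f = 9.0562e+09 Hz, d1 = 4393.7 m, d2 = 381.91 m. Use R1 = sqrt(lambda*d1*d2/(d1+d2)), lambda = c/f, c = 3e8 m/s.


lambda = c / f = 3.0000e+08 / 9.0562e+09 = 0.03312648 m
R1 = sqrt(0.03312648 * 4393.7 * 381.91 / (4393.7 + 381.91)) = 3.412 m

3.412 m


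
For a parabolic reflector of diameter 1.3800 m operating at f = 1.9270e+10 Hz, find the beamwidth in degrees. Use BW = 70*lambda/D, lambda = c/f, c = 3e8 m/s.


lambda = c / f = 3.0000e+08 / 1.9270e+10 = 0.01556824 m
BW = 70 * 0.01556824 / 1.3800 = 0.7897 deg

0.7897 deg


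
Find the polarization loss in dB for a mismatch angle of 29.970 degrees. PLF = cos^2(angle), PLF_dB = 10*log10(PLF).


PLF_linear = cos^2(29.970 deg) = 0.7504533
PLF_dB = 10 * log10(0.7504533) = -1.247 dB

-1.247 dB


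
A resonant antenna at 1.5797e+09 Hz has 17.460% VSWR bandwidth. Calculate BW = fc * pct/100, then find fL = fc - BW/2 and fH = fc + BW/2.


BW = 1.5797e+09 * 17.460/100 = 2.758156e+08 Hz
fL = 1.5797e+09 - 2.758156e+08/2 = 1.442e+09 Hz
fH = 1.5797e+09 + 2.758156e+08/2 = 1.718e+09 Hz

BW=2.758e+08 Hz, fL=1.442e+09 Hz, fH=1.718e+09 Hz


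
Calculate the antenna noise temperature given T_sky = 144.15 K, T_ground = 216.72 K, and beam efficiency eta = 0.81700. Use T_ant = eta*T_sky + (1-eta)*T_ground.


T_ant = 0.81700 * 144.15 + (1 - 0.81700) * 216.72 = 157.4 K

157.4 K


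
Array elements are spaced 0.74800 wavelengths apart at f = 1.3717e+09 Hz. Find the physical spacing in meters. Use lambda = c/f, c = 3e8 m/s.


lambda = c / f = 3.0000e+08 / 1.3717e+09 = 0.2187067 m
d = 0.74800 * 0.2187067 = 0.1636 m

0.1636 m


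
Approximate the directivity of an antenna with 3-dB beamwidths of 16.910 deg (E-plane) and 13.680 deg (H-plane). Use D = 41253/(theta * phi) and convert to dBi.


D_linear = 41253 / (16.910 * 13.680) = 178.3306
D_dBi = 10 * log10(178.3306) = 22.51 dBi

22.51 dBi


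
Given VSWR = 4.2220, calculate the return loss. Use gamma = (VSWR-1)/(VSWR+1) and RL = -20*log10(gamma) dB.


gamma = (4.2220 - 1) / (4.2220 + 1) = 0.6170050
RL = -20 * log10(0.6170050) = 4.194 dB

4.194 dB


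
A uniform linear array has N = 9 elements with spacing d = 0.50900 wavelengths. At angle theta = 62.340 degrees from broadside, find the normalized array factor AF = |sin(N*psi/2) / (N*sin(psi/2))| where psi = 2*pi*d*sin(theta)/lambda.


psi = 2*pi*0.50900*sin(62.340 deg) = 2.832651 rad
AF = |sin(9*2.832651/2) / (9*sin(2.832651/2))| = 0.02019

0.02019


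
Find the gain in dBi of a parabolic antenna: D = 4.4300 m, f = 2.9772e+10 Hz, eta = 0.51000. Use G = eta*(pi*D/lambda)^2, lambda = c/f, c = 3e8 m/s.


lambda = c / f = 3.0000e+08 / 2.9772e+10 = 0.01007658 m
G_linear = 0.51000 * (pi * 4.4300 / 0.01007658)^2 = 972861.6
G_dBi = 10 * log10(972861.6) = 59.88 dBi

59.88 dBi


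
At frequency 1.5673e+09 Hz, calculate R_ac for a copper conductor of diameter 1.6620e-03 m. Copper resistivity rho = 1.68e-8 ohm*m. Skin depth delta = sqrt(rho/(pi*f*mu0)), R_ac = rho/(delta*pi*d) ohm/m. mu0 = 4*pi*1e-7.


delta = sqrt(1.68e-8 / (pi * 1.5673e+09 * 4*pi*1e-7)) = 1.647778e-06 m
R_ac = 1.68e-8 / (1.647778e-06 * pi * 1.6620e-03) = 1.953 ohm/m

1.953 ohm/m


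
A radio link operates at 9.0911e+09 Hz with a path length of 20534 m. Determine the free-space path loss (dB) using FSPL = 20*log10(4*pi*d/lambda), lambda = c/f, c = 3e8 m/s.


lambda = c / f = 3.0000e+08 / 9.0911e+09 = 0.03299931 m
FSPL = 20 * log10(4*pi*20534/0.03299931) = 137.9 dB

137.9 dB


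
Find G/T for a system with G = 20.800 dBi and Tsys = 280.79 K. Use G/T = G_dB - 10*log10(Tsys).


G/T = 20.800 - 10*log10(280.79) = 20.800 - 24.48382 = -3.684 dB/K

-3.684 dB/K


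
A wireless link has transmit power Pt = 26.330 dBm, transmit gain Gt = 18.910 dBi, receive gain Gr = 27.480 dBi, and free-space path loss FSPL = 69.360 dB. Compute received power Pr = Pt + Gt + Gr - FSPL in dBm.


Pr = 26.330 + 18.910 + 27.480 - 69.360 = 3.36 dBm

3.36 dBm


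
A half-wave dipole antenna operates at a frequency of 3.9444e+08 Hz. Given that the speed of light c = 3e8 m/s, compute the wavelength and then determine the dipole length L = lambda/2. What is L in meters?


lambda = c / f = 3.0000e+08 / 3.9444e+08 = 0.7605720 m
L = lambda / 2 = 0.7605720 / 2 = 0.3803 m

0.3803 m


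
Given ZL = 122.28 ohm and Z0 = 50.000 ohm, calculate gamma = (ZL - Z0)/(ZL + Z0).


gamma = (122.28 - 50.000) / (122.28 + 50.000) = 0.4195

0.4195


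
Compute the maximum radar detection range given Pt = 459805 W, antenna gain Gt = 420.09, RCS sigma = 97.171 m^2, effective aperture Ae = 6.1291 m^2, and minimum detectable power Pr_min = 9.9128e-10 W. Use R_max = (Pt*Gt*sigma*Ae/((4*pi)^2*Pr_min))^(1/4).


R^4 = 459805*420.09*97.171*6.1291 / ((4*pi)^2 * 9.9128e-10) = 7.349086e+17
R_max = 7.349086e+17^0.25 = 29279 m

29279 m


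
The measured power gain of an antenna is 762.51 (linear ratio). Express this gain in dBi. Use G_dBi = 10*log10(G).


G_dBi = 10 * log10(762.51) = 28.82 dBi

28.82 dBi


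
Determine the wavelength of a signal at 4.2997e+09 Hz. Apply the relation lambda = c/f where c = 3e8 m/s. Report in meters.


lambda = c / f = 3.0000e+08 / 4.2997e+09 = 0.06977 m

0.06977 m


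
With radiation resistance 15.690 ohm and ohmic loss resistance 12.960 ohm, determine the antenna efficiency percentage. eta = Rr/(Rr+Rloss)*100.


eta = 15.690 / (15.690 + 12.960) * 100 = 54.76%

54.76%


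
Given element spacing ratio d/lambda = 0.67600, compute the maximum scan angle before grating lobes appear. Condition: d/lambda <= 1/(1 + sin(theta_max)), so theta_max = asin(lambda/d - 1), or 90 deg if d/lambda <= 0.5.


lambda/d - 1 = 1/0.67600 - 1 = 0.4792899
theta_max = asin(0.4792899) = 28.64 deg

28.64 deg


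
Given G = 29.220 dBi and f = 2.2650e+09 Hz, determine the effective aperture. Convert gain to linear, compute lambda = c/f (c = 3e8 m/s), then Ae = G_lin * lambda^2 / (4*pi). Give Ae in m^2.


lambda = c / f = 3.0000e+08 / 2.2650e+09 = 0.1324503 m
G_linear = 10^(29.220/10) = 835.6030
Ae = G_linear * lambda^2 / (4*pi) = 835.6030 * 0.1324503^2 / (4*pi) = 1.167 m^2

1.167 m^2


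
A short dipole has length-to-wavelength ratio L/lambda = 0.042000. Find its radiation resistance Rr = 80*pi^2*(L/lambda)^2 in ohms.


Rr = 80 * pi^2 * (0.042000)^2 = 80 * 9.869604 * 1.764000e-03 = 1.393 ohm

1.393 ohm


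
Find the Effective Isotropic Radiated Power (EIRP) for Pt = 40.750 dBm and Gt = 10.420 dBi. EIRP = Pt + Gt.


EIRP = Pt + Gt = 40.750 + 10.420 = 51.17 dBm

51.17 dBm


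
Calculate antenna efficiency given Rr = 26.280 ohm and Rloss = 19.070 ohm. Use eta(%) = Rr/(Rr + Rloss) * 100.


eta = 26.280 / (26.280 + 19.070) * 100 = 57.95%

57.95%


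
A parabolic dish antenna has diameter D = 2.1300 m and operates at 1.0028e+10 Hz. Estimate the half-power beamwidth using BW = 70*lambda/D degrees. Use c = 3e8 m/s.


lambda = c / f = 3.0000e+08 / 1.0028e+10 = 0.02991623 m
BW = 70 * 0.02991623 / 2.1300 = 0.9832 deg

0.9832 deg


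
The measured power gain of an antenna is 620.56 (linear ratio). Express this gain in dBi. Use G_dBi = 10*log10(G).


G_dBi = 10 * log10(620.56) = 27.93 dBi

27.93 dBi


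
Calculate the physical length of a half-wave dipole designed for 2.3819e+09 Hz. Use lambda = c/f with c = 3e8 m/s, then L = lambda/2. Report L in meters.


lambda = c / f = 3.0000e+08 / 2.3819e+09 = 0.1259499 m
L = lambda / 2 = 0.1259499 / 2 = 0.06297 m

0.06297 m


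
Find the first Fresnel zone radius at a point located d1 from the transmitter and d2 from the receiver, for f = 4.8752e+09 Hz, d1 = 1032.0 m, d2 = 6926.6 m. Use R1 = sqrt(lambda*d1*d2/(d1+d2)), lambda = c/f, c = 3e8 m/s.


lambda = c / f = 3.0000e+08 / 4.8752e+09 = 0.06153594 m
R1 = sqrt(0.06153594 * 1032.0 * 6926.6 / (1032.0 + 6926.6)) = 7.434 m

7.434 m


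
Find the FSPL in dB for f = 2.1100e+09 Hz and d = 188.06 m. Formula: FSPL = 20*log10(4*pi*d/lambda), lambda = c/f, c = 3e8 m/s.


lambda = c / f = 3.0000e+08 / 2.1100e+09 = 0.1421801 m
FSPL = 20 * log10(4*pi*188.06/0.1421801) = 84.41 dB

84.41 dB


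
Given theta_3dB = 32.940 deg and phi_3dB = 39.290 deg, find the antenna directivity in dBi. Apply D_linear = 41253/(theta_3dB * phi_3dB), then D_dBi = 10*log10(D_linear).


D_linear = 41253 / (32.940 * 39.290) = 31.87498
D_dBi = 10 * log10(31.87498) = 15.03 dBi

15.03 dBi


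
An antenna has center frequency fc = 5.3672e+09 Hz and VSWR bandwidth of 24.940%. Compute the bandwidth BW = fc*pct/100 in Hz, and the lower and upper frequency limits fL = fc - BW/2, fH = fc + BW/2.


BW = 5.3672e+09 * 24.940/100 = 1.338580e+09 Hz
fL = 5.3672e+09 - 1.338580e+09/2 = 4.698e+09 Hz
fH = 5.3672e+09 + 1.338580e+09/2 = 6.036e+09 Hz

BW=1.339e+09 Hz, fL=4.698e+09 Hz, fH=6.036e+09 Hz


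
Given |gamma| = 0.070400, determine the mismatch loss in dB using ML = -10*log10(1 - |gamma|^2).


ML = -10 * log10(1 - 0.070400^2) = -10 * log10(0.99504384) = 0.02158 dB

0.02158 dB


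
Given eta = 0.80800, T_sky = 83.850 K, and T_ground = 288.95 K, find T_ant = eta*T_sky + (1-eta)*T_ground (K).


T_ant = 0.80800 * 83.850 + (1 - 0.80800) * 288.95 = 123.2 K

123.2 K


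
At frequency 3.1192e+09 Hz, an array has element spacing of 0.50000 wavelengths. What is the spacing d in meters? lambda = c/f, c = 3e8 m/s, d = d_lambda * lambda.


lambda = c / f = 3.0000e+08 / 3.1192e+09 = 0.09617851 m
d = 0.50000 * 0.09617851 = 0.04809 m

0.04809 m


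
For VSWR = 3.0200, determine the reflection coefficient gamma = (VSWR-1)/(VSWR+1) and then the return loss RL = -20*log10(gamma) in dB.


gamma = (3.0200 - 1) / (3.0200 + 1) = 0.5024876
RL = -20 * log10(0.5024876) = 5.977 dB

5.977 dB


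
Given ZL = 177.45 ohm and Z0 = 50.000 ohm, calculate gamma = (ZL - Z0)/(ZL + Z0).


gamma = (177.45 - 50.000) / (177.45 + 50.000) = 0.5603

0.5603


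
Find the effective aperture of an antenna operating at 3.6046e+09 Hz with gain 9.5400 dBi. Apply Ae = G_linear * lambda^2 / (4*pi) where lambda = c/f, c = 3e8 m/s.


lambda = c / f = 3.0000e+08 / 3.6046e+09 = 0.08322699 m
G_linear = 10^(9.5400/10) = 8.994976
Ae = G_linear * lambda^2 / (4*pi) = 8.994976 * 0.08322699^2 / (4*pi) = 4.958e-03 m^2

4.958e-03 m^2


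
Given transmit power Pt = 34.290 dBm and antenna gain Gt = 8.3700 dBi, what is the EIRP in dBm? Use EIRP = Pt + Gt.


EIRP = Pt + Gt = 34.290 + 8.3700 = 42.66 dBm

42.66 dBm


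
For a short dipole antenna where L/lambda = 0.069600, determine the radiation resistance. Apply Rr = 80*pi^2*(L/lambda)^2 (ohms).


Rr = 80 * pi^2 * (0.069600)^2 = 80 * 9.869604 * 4.844160e-03 = 3.825 ohm

3.825 ohm


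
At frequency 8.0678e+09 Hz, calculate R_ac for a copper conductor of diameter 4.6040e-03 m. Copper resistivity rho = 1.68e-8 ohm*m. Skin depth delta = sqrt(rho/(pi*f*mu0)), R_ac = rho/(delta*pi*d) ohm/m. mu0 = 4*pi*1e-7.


delta = sqrt(1.68e-8 / (pi * 8.0678e+09 * 4*pi*1e-7)) = 7.262685e-07 m
R_ac = 1.68e-8 / (7.262685e-07 * pi * 4.6040e-03) = 1.599 ohm/m

1.599 ohm/m


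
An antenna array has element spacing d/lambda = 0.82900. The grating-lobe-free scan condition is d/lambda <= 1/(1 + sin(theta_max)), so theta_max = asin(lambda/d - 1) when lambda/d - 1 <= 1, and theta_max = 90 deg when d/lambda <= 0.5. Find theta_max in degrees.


lambda/d - 1 = 1/0.82900 - 1 = 0.2062726
theta_max = asin(0.2062726) = 11.90 deg

11.90 deg


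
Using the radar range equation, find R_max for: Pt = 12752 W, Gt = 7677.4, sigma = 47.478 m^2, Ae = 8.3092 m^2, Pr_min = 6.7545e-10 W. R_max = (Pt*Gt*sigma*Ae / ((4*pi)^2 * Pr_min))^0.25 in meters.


R^4 = 12752*7677.4*47.478*8.3092 / ((4*pi)^2 * 6.7545e-10) = 3.621022e+17
R_max = 3.621022e+17^0.25 = 24531 m

24531 m


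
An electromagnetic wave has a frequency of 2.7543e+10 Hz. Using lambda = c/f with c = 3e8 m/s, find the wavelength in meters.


lambda = c / f = 3.0000e+08 / 2.7543e+10 = 0.01089 m

0.01089 m


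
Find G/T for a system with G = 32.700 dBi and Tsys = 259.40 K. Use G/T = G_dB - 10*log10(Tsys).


G/T = 32.700 - 10*log10(259.40) = 32.700 - 24.13970 = 8.560 dB/K

8.560 dB/K


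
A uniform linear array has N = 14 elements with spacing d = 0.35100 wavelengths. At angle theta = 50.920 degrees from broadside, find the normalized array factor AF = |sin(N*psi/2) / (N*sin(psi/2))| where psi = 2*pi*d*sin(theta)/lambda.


psi = 2*pi*0.35100*sin(50.920 deg) = 1.711977 rad
AF = |sin(14*1.711977/2) / (14*sin(1.711977/2))| = 0.05203

0.05203


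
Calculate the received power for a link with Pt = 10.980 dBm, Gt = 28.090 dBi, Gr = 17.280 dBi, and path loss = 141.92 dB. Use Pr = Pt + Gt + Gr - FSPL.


Pr = 10.980 + 28.090 + 17.280 - 141.92 = -85.57 dBm

-85.57 dBm


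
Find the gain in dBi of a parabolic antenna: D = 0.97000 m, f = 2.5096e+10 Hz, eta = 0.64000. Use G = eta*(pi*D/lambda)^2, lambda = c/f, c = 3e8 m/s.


lambda = c / f = 3.0000e+08 / 2.5096e+10 = 0.01195410 m
G_linear = 0.64000 * (pi * 0.97000 / 0.01195410)^2 = 41590.05
G_dBi = 10 * log10(41590.05) = 46.19 dBi

46.19 dBi


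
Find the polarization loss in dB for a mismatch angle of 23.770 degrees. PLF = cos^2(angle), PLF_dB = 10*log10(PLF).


PLF_linear = cos^2(23.770 deg) = 0.8375377
PLF_dB = 10 * log10(0.8375377) = -0.7700 dB

-0.7700 dB


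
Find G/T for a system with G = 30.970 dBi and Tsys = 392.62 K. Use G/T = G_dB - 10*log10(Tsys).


G/T = 30.970 - 10*log10(392.62) = 30.970 - 25.93972 = 5.030 dB/K

5.030 dB/K


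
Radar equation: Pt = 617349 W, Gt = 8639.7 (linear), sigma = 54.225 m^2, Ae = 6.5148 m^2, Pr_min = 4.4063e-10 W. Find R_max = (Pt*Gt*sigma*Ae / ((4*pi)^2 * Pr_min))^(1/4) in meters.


R^4 = 617349*8639.7*54.225*6.5148 / ((4*pi)^2 * 4.4063e-10) = 2.707923e+19
R_max = 2.707923e+19^0.25 = 72137 m

72137 m


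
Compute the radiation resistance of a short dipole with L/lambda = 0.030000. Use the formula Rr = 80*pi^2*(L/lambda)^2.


Rr = 80 * pi^2 * (0.030000)^2 = 80 * 9.869604 * 9.000000e-04 = 0.7106 ohm

0.7106 ohm


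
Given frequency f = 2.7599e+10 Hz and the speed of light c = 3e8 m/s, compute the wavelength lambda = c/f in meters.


lambda = c / f = 3.0000e+08 / 2.7599e+10 = 0.01087 m

0.01087 m


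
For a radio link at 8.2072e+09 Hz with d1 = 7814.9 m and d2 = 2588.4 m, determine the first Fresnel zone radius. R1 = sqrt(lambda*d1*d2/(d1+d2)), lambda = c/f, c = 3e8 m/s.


lambda = c / f = 3.0000e+08 / 8.2072e+09 = 0.03655327 m
R1 = sqrt(0.03655327 * 7814.9 * 2588.4 / (7814.9 + 2588.4)) = 8.431 m

8.431 m


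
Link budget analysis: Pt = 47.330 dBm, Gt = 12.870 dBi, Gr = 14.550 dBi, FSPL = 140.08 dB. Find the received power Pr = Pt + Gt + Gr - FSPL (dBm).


Pr = 47.330 + 12.870 + 14.550 - 140.08 = -65.33 dBm

-65.33 dBm


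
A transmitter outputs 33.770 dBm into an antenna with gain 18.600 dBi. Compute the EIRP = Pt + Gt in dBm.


EIRP = Pt + Gt = 33.770 + 18.600 = 52.37 dBm

52.37 dBm


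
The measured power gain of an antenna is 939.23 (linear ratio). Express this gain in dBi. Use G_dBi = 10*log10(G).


G_dBi = 10 * log10(939.23) = 29.73 dBi

29.73 dBi


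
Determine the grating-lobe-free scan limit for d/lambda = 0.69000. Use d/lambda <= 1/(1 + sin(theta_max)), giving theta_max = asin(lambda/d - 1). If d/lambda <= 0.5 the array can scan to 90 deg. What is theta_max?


lambda/d - 1 = 1/0.69000 - 1 = 0.4492754
theta_max = asin(0.4492754) = 26.70 deg

26.70 deg


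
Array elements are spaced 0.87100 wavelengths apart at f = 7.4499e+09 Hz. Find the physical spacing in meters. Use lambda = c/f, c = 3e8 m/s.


lambda = c / f = 3.0000e+08 / 7.4499e+09 = 0.04026900 m
d = 0.87100 * 0.04026900 = 0.03507 m

0.03507 m


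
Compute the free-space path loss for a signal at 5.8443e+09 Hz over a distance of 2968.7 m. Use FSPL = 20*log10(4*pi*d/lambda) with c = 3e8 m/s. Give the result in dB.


lambda = c / f = 3.0000e+08 / 5.8443e+09 = 0.05133207 m
FSPL = 20 * log10(4*pi*2968.7/0.05133207) = 117.2 dB

117.2 dB


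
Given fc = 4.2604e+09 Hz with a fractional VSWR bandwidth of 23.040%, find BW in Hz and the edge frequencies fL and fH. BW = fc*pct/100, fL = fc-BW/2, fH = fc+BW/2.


BW = 4.2604e+09 * 23.040/100 = 9.815962e+08 Hz
fL = 4.2604e+09 - 9.815962e+08/2 = 3.770e+09 Hz
fH = 4.2604e+09 + 9.815962e+08/2 = 4.751e+09 Hz

BW=9.816e+08 Hz, fL=3.770e+09 Hz, fH=4.751e+09 Hz


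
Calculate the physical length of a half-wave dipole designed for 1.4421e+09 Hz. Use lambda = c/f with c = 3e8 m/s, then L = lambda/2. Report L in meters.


lambda = c / f = 3.0000e+08 / 1.4421e+09 = 0.2080300 m
L = lambda / 2 = 0.2080300 / 2 = 0.1040 m

0.1040 m


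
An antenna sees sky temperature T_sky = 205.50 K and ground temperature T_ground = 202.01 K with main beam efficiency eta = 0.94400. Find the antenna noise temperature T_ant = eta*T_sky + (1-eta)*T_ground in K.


T_ant = 0.94400 * 205.50 + (1 - 0.94400) * 202.01 = 205.3 K

205.3 K


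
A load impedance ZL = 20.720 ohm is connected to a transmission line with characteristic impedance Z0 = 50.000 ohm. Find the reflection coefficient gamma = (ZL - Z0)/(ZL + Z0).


gamma = (20.720 - 50.000) / (20.720 + 50.000) = -0.4140

-0.4140


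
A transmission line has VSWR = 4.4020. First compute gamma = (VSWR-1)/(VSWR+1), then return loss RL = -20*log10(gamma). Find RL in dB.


gamma = (4.4020 - 1) / (4.4020 + 1) = 0.6297668
RL = -20 * log10(0.6297668) = 4.016 dB

4.016 dB


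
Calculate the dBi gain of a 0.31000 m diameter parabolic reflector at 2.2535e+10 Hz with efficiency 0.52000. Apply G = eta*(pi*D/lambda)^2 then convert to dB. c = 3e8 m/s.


lambda = c / f = 3.0000e+08 / 2.2535e+10 = 0.01331262 m
G_linear = 0.52000 * (pi * 0.31000 / 0.01331262)^2 = 2782.912
G_dBi = 10 * log10(2782.912) = 34.44 dBi

34.44 dBi


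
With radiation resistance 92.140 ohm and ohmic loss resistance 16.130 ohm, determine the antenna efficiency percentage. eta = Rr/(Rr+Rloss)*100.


eta = 92.140 / (92.140 + 16.130) * 100 = 85.10%

85.10%


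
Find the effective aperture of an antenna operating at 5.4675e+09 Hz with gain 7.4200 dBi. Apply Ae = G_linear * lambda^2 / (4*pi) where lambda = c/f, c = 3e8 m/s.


lambda = c / f = 3.0000e+08 / 5.4675e+09 = 0.05486968 m
G_linear = 10^(7.4200/10) = 5.520774
Ae = G_linear * lambda^2 / (4*pi) = 5.520774 * 0.05486968^2 / (4*pi) = 1.323e-03 m^2

1.323e-03 m^2


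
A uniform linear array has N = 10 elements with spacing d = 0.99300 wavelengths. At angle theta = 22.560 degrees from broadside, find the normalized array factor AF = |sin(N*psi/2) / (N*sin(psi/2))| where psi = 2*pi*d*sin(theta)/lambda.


psi = 2*pi*0.99300*sin(22.560 deg) = 2.393675 rad
AF = |sin(10*2.393675/2) / (10*sin(2.393675/2))| = 0.06048

0.06048


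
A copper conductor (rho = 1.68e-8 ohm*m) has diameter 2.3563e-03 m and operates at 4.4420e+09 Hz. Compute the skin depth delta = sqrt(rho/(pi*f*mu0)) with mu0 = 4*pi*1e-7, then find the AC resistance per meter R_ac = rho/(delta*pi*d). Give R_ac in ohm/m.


delta = sqrt(1.68e-8 / (pi * 4.4420e+09 * 4*pi*1e-7)) = 9.787809e-07 m
R_ac = 1.68e-8 / (9.787809e-07 * pi * 2.3563e-03) = 2.319 ohm/m

2.319 ohm/m


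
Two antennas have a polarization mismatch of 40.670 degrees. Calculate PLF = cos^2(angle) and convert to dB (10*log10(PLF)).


PLF_linear = cos^2(40.670 deg) = 0.5752853
PLF_dB = 10 * log10(0.5752853) = -2.401 dB

-2.401 dB


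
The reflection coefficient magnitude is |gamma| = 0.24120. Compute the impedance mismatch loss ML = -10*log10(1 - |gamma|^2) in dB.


ML = -10 * log10(1 - 0.24120^2) = -10 * log10(0.94182256) = 0.2603 dB

0.2603 dB


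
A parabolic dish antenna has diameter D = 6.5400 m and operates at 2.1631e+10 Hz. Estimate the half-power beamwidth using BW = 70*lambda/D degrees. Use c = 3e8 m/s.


lambda = c / f = 3.0000e+08 / 2.1631e+10 = 0.01386898 m
BW = 70 * 0.01386898 / 6.5400 = 0.1484 deg

0.1484 deg


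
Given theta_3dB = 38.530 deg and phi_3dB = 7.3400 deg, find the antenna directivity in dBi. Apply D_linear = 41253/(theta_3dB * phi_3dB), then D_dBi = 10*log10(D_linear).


D_linear = 41253 / (38.530 * 7.3400) = 145.8681
D_dBi = 10 * log10(145.8681) = 21.64 dBi

21.64 dBi


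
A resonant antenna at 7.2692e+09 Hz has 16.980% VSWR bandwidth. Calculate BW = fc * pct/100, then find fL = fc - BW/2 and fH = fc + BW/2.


BW = 7.2692e+09 * 16.980/100 = 1.234310e+09 Hz
fL = 7.2692e+09 - 1.234310e+09/2 = 6.652e+09 Hz
fH = 7.2692e+09 + 1.234310e+09/2 = 7.886e+09 Hz

BW=1.234e+09 Hz, fL=6.652e+09 Hz, fH=7.886e+09 Hz


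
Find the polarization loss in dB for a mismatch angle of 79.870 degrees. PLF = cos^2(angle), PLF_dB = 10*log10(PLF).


PLF_linear = cos^2(79.870 deg) = 0.03093454
PLF_dB = 10 * log10(0.03093454) = -15.10 dB

-15.10 dB


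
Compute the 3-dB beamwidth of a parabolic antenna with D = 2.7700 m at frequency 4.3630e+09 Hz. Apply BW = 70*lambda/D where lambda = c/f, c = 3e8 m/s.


lambda = c / f = 3.0000e+08 / 4.3630e+09 = 0.06876003 m
BW = 70 * 0.06876003 / 2.7700 = 1.738 deg

1.738 deg


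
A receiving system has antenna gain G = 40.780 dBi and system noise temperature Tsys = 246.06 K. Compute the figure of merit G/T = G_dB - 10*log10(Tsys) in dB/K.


G/T = 40.780 - 10*log10(246.06) = 40.780 - 23.91041 = 16.87 dB/K

16.87 dB/K


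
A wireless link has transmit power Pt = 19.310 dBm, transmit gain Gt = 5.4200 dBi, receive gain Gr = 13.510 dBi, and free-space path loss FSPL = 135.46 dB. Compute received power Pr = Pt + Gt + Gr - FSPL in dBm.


Pr = 19.310 + 5.4200 + 13.510 - 135.46 = -97.22 dBm

-97.22 dBm


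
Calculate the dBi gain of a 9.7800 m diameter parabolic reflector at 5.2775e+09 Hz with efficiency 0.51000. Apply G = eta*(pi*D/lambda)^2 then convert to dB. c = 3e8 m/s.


lambda = c / f = 3.0000e+08 / 5.2775e+09 = 0.05684510 m
G_linear = 0.51000 * (pi * 9.7800 / 0.05684510)^2 = 148991.5
G_dBi = 10 * log10(148991.5) = 51.73 dBi

51.73 dBi


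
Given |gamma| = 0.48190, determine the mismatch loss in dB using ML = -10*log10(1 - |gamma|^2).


ML = -10 * log10(1 - 0.48190^2) = -10 * log10(0.76777239) = 1.148 dB

1.148 dB


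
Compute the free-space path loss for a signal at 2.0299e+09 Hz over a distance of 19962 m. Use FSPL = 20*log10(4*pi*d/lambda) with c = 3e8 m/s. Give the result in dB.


lambda = c / f = 3.0000e+08 / 2.0299e+09 = 0.1477905 m
FSPL = 20 * log10(4*pi*19962/0.1477905) = 124.6 dB

124.6 dB


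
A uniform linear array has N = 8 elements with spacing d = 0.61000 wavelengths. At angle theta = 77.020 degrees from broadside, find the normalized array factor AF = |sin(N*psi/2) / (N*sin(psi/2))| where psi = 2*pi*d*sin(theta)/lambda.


psi = 2*pi*0.61000*sin(77.020 deg) = 3.734811 rad
AF = |sin(8*3.734811/2) / (8*sin(3.734811/2))| = 0.09087

0.09087


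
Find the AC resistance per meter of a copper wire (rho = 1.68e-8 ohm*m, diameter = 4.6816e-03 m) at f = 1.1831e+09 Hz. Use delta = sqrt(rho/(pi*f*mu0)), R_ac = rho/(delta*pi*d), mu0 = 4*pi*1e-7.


delta = sqrt(1.68e-8 / (pi * 1.1831e+09 * 4*pi*1e-7)) = 1.896549e-06 m
R_ac = 1.68e-8 / (1.896549e-06 * pi * 4.6816e-03) = 0.6023 ohm/m

0.6023 ohm/m


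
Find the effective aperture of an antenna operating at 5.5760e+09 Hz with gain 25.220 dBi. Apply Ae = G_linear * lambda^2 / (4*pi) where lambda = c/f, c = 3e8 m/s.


lambda = c / f = 3.0000e+08 / 5.5760e+09 = 0.05380201 m
G_linear = 10^(25.220/10) = 332.6596
Ae = G_linear * lambda^2 / (4*pi) = 332.6596 * 0.05380201^2 / (4*pi) = 0.07663 m^2

0.07663 m^2


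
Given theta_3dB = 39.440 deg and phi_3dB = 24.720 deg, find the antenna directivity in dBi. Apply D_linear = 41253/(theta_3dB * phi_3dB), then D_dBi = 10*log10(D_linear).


D_linear = 41253 / (39.440 * 24.720) = 42.31264
D_dBi = 10 * log10(42.31264) = 16.26 dBi

16.26 dBi


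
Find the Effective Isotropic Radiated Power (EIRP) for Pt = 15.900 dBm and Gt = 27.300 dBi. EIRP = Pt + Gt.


EIRP = Pt + Gt = 15.900 + 27.300 = 43.20 dBm

43.20 dBm


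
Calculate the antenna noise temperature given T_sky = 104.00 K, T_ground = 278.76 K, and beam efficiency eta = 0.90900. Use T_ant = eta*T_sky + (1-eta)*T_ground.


T_ant = 0.90900 * 104.00 + (1 - 0.90900) * 278.76 = 119.9 K

119.9 K


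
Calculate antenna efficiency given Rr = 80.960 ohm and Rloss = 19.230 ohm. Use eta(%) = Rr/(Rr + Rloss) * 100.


eta = 80.960 / (80.960 + 19.230) * 100 = 80.81%

80.81%


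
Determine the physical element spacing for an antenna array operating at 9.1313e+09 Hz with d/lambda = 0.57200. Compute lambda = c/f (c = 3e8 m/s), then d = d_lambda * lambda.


lambda = c / f = 3.0000e+08 / 9.1313e+09 = 0.03285403 m
d = 0.57200 * 0.03285403 = 0.01879 m

0.01879 m


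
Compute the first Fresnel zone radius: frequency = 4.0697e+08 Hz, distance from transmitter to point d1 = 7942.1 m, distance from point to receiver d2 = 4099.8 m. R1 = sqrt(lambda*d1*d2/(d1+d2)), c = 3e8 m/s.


lambda = c / f = 3.0000e+08 / 4.0697e+08 = 0.7371551 m
R1 = sqrt(0.7371551 * 7942.1 * 4099.8 / (7942.1 + 4099.8)) = 44.65 m

44.65 m


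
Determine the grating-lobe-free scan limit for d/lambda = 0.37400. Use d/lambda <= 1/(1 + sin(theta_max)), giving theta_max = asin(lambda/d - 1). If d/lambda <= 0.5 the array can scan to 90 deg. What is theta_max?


lambda/d - 1 = 1/0.37400 - 1 = 1.673797 >= 1
d/lambda <= 0.5, so the array can scan to endfire without grating lobes: theta_max = 90 deg

90 deg


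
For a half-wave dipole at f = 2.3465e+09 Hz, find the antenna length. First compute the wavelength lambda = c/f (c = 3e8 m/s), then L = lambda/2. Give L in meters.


lambda = c / f = 3.0000e+08 / 2.3465e+09 = 0.1278500 m
L = lambda / 2 = 0.1278500 / 2 = 0.06392 m

0.06392 m


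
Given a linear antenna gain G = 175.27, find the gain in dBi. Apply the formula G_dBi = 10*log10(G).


G_dBi = 10 * log10(175.27) = 22.44 dBi

22.44 dBi


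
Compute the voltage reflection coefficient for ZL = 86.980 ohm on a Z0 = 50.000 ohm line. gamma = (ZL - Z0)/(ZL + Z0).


gamma = (86.980 - 50.000) / (86.980 + 50.000) = 0.2700

0.2700


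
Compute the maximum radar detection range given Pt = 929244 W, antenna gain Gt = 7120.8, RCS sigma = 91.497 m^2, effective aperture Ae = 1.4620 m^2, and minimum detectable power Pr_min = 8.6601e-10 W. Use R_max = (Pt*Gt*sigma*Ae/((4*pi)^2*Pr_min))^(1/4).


R^4 = 929244*7120.8*91.497*1.4620 / ((4*pi)^2 * 8.6601e-10) = 6.472471e+18
R_max = 6.472471e+18^0.25 = 50439 m

50439 m


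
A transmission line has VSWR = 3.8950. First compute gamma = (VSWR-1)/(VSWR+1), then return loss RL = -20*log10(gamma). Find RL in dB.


gamma = (3.8950 - 1) / (3.8950 + 1) = 0.5914198
RL = -20 * log10(0.5914198) = 4.562 dB

4.562 dB


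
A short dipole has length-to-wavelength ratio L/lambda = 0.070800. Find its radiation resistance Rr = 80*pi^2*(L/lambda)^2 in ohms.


Rr = 80 * pi^2 * (0.070800)^2 = 80 * 9.869604 * 5.012640e-03 = 3.958 ohm

3.958 ohm


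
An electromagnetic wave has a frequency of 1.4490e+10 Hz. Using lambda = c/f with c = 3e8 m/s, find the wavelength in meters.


lambda = c / f = 3.0000e+08 / 1.4490e+10 = 0.02070 m

0.02070 m


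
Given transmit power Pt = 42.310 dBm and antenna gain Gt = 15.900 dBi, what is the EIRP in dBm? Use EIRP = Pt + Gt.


EIRP = Pt + Gt = 42.310 + 15.900 = 58.21 dBm

58.21 dBm


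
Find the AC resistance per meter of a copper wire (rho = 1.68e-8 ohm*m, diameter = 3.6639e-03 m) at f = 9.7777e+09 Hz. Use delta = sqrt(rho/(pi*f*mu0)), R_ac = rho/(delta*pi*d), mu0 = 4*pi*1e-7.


delta = sqrt(1.68e-8 / (pi * 9.7777e+09 * 4*pi*1e-7)) = 6.597151e-07 m
R_ac = 1.68e-8 / (6.597151e-07 * pi * 3.6639e-03) = 2.212 ohm/m

2.212 ohm/m


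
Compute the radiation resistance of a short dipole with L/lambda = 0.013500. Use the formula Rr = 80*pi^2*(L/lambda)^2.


Rr = 80 * pi^2 * (0.013500)^2 = 80 * 9.869604 * 1.822500e-04 = 0.1439 ohm

0.1439 ohm


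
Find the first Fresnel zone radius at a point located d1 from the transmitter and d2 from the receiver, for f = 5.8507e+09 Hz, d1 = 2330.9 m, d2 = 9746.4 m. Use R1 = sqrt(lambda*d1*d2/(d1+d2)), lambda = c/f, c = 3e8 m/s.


lambda = c / f = 3.0000e+08 / 5.8507e+09 = 0.05127592 m
R1 = sqrt(0.05127592 * 2330.9 * 9746.4 / (2330.9 + 9746.4)) = 9.821 m

9.821 m


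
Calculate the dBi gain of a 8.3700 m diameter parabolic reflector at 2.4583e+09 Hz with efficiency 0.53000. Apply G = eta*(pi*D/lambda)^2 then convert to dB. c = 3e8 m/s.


lambda = c / f = 3.0000e+08 / 2.4583e+09 = 0.1220356 m
G_linear = 0.53000 * (pi * 8.3700 / 0.1220356)^2 = 24606.70
G_dBi = 10 * log10(24606.70) = 43.91 dBi

43.91 dBi


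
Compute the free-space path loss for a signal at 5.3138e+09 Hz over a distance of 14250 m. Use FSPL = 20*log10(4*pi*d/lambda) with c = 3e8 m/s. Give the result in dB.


lambda = c / f = 3.0000e+08 / 5.3138e+09 = 0.05645677 m
FSPL = 20 * log10(4*pi*14250/0.05645677) = 130.0 dB

130.0 dB


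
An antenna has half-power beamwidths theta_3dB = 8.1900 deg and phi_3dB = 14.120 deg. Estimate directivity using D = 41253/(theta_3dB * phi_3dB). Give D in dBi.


D_linear = 41253 / (8.1900 * 14.120) = 356.7278
D_dBi = 10 * log10(356.7278) = 25.52 dBi

25.52 dBi


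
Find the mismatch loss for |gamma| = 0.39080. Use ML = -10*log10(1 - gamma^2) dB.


ML = -10 * log10(1 - 0.39080^2) = -10 * log10(0.84727536) = 0.7198 dB

0.7198 dB


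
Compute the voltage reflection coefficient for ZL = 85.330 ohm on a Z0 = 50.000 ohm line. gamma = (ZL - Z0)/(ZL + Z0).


gamma = (85.330 - 50.000) / (85.330 + 50.000) = 0.2611

0.2611


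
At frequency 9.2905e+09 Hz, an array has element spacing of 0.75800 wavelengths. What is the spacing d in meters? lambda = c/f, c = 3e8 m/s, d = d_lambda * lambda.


lambda = c / f = 3.0000e+08 / 9.2905e+09 = 0.03229105 m
d = 0.75800 * 0.03229105 = 0.02448 m

0.02448 m


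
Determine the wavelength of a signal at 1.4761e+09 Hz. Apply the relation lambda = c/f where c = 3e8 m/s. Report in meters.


lambda = c / f = 3.0000e+08 / 1.4761e+09 = 0.2032 m

0.2032 m


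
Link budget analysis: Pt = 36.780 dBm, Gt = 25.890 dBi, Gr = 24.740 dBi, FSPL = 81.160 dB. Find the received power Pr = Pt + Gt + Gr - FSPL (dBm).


Pr = 36.780 + 25.890 + 24.740 - 81.160 = 6.25 dBm

6.25 dBm


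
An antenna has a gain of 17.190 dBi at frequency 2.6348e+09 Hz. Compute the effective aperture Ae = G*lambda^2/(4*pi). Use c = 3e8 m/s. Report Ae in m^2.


lambda = c / f = 3.0000e+08 / 2.6348e+09 = 0.1138606 m
G_linear = 10^(17.190/10) = 52.36004
Ae = G_linear * lambda^2 / (4*pi) = 52.36004 * 0.1138606^2 / (4*pi) = 0.05402 m^2

0.05402 m^2


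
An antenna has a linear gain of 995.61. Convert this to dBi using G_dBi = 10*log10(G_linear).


G_dBi = 10 * log10(995.61) = 29.98 dBi

29.98 dBi


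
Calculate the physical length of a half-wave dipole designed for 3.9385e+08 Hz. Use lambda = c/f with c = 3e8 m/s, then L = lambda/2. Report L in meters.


lambda = c / f = 3.0000e+08 / 3.9385e+08 = 0.7617113 m
L = lambda / 2 = 0.7617113 / 2 = 0.3809 m

0.3809 m


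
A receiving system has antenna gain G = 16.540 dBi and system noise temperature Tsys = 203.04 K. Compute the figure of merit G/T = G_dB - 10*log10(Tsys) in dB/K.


G/T = 16.540 - 10*log10(203.04) = 16.540 - 23.07582 = -6.536 dB/K

-6.536 dB/K


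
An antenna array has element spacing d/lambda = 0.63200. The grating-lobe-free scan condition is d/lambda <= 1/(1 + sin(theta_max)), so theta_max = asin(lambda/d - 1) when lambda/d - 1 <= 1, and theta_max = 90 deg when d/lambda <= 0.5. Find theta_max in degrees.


lambda/d - 1 = 1/0.63200 - 1 = 0.5822785
theta_max = asin(0.5822785) = 35.61 deg

35.61 deg


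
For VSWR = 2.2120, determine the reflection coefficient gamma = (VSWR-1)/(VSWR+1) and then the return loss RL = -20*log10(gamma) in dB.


gamma = (2.2120 - 1) / (2.2120 + 1) = 0.3773350
RL = -20 * log10(0.3773350) = 8.465 dB

8.465 dB


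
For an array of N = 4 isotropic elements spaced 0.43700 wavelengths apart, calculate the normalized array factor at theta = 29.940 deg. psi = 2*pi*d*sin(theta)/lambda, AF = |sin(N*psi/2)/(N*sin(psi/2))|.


psi = 2*pi*0.43700*sin(29.940 deg) = 1.370385 rad
AF = |sin(4*1.370385/2) / (4*sin(1.370385/2))| = 0.1541

0.1541


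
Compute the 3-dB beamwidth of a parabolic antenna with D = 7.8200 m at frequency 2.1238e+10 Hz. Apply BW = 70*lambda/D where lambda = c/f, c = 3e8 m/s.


lambda = c / f = 3.0000e+08 / 2.1238e+10 = 0.01412562 m
BW = 70 * 0.01412562 / 7.8200 = 0.1264 deg

0.1264 deg


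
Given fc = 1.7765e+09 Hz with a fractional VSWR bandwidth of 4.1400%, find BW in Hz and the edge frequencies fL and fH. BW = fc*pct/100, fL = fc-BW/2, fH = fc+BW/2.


BW = 1.7765e+09 * 4.1400/100 = 7.354710e+07 Hz
fL = 1.7765e+09 - 7.354710e+07/2 = 1.740e+09 Hz
fH = 1.7765e+09 + 7.354710e+07/2 = 1.813e+09 Hz

BW=7.355e+07 Hz, fL=1.740e+09 Hz, fH=1.813e+09 Hz


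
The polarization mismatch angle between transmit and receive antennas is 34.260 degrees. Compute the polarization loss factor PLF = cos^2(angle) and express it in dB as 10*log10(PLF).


PLF_linear = cos^2(34.260 deg) = 0.6830882
PLF_dB = 10 * log10(0.6830882) = -1.655 dB

-1.655 dB
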